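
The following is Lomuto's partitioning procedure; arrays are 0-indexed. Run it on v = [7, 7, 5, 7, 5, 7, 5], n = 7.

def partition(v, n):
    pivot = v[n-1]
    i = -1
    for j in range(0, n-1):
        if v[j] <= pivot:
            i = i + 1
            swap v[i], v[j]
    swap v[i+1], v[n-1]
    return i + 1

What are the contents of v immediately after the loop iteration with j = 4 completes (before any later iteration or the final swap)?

pivot=5, i=-1
j=0: 7>5, skip
j=1: 7>5, skip
j=2: 5≤5, i=0, swap(0,2) ⇒ [5, 7, 7, 7, 5, 7, 5]
j=3: 7>5, skip
j=4: 5≤5, i=1, swap(1,4) ⇒ [5, 5, 7, 7, 7, 7, 5]
(after j=4) v = [5, 5, 7, 7, 7, 7, 5]

[5, 5, 7, 7, 7, 7, 5]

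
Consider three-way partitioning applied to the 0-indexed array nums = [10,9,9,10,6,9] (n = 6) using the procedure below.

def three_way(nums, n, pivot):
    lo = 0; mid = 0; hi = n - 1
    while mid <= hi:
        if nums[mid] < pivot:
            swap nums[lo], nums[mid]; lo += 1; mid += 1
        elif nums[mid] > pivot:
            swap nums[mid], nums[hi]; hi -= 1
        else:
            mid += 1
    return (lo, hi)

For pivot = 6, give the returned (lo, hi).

pivot = 6; lo=0, mid=0, hi=5
nums[mid]=10>6: swap nums[0],nums[5]; hi=4 → [9,9,9,10,6,10]
nums[mid]=9>6: swap nums[0],nums[4]; hi=3 → [6,9,9,10,9,10]
nums[mid]=6=6: mid=1
nums[mid]=9>6: swap nums[1],nums[3]; hi=2 → [6,10,9,9,9,10]
nums[mid]=10>6: swap nums[1],nums[2]; hi=1 → [6,9,10,9,9,10]
nums[mid]=9>6: swap nums[1],nums[1]; hi=0 → [6,9,10,9,9,10]
end: lo=0, hi=0; nums = [6,9,10,9,9,10]

(0, 0)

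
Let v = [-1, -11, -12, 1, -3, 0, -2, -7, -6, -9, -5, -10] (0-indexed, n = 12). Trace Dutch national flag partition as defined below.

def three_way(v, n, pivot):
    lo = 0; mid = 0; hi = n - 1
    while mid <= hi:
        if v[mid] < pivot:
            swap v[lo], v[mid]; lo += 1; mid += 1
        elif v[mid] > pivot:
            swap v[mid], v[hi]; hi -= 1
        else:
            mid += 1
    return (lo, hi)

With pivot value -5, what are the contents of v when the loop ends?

lo=0 mid=0 hi=11
-1>-5: swap(0,11), hi=10 ⇒ [-10, -11, -12, 1, -3, 0, -2, -7, -6, -9, -5, -1]
-10<-5: swap(0,0), lo=1 mid=1 ⇒ [-10, -11, -12, 1, -3, 0, -2, -7, -6, -9, -5, -1]
-11<-5: swap(1,1), lo=2 mid=2 ⇒ [-10, -11, -12, 1, -3, 0, -2, -7, -6, -9, -5, -1]
-12<-5: swap(2,2), lo=3 mid=3 ⇒ [-10, -11, -12, 1, -3, 0, -2, -7, -6, -9, -5, -1]
1>-5: swap(3,10), hi=9 ⇒ [-10, -11, -12, -5, -3, 0, -2, -7, -6, -9, 1, -1]
-5=-5: mid=4
-3>-5: swap(4,9), hi=8 ⇒ [-10, -11, -12, -5, -9, 0, -2, -7, -6, -3, 1, -1]
-9<-5: swap(3,4), lo=4 mid=5 ⇒ [-10, -11, -12, -9, -5, 0, -2, -7, -6, -3, 1, -1]
0>-5: swap(5,8), hi=7 ⇒ [-10, -11, -12, -9, -5, -6, -2, -7, 0, -3, 1, -1]
-6<-5: swap(4,5), lo=5 mid=6 ⇒ [-10, -11, -12, -9, -6, -5, -2, -7, 0, -3, 1, -1]
-2>-5: swap(6,7), hi=6 ⇒ [-10, -11, -12, -9, -6, -5, -7, -2, 0, -3, 1, -1]
-7<-5: swap(5,6), lo=6 mid=7 ⇒ [-10, -11, -12, -9, -6, -7, -5, -2, 0, -3, 1, -1]
done. lo=6 hi=6; v=[-10, -11, -12, -9, -6, -7, -5, -2, 0, -3, 1, -1]

[-10, -11, -12, -9, -6, -7, -5, -2, 0, -3, 1, -1]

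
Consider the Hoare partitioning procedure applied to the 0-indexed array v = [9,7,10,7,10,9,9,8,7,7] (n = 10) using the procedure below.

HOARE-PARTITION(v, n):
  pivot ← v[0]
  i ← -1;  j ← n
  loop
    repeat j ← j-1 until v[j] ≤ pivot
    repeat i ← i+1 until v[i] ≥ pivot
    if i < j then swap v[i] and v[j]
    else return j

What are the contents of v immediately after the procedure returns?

pivot = v[0] = 9; i = -1, j = 10
j→9 (v[9]=7≤9), i→0 (v[0]=9≥9); i<j, swap → [7,7,10,7,10,9,9,8,7,9]
j→8 (v[8]=7≤9), i→2 (v[2]=10≥9); i<j, swap → [7,7,7,7,10,9,9,8,10,9]
j→7 (v[7]=8≤9), i→4 (v[4]=10≥9); i<j, swap → [7,7,7,7,8,9,9,10,10,9]
j→6 (v[6]=9≤9), i→5 (v[5]=9≥9); i<j, swap → [7,7,7,7,8,9,9,10,10,9]
j→5, i→6; i≥j, return j=5. v = [7,7,7,7,8,9,9,10,10,9]

[7,7,7,7,8,9,9,10,10,9]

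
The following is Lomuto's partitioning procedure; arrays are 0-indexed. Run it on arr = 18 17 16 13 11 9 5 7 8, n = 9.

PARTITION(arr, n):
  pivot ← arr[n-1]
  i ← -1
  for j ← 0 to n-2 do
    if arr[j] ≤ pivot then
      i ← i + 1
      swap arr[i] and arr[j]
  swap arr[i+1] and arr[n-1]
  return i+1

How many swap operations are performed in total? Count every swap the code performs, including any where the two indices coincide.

3

pivot=8, i=-1
j=0: 18>8, skip
j=1: 17>8, skip
j=2: 16>8, skip
j=3: 13>8, skip
j=4: 11>8, skip
j=5: 9>8, skip
j=6: 5≤8, i=0, swap(0,6) ⇒ 5 17 16 13 11 9 18 7 8
j=7: 7≤8, i=1, swap(1,7) ⇒ 5 7 16 13 11 9 18 17 8
swap(2,8) ⇒ 5 7 8 13 11 9 18 17 16; return 2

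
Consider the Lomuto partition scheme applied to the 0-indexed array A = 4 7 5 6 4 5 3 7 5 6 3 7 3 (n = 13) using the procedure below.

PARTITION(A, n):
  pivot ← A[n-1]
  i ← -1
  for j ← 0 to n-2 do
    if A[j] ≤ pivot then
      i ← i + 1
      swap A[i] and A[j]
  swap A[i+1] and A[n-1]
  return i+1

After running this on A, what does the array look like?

3 3 3 6 4 5 4 7 5 6 7 7 5

pivot = A[12] = 3; i = -1
j=0: A[0]=4 > 3 → no swap
j=1: A[1]=7 > 3 → no swap
j=2: A[2]=5 > 3 → no swap
j=3: A[3]=6 > 3 → no swap
j=4: A[4]=4 > 3 → no swap
j=5: A[5]=5 > 3 → no swap
j=6: A[6]=3 ≤ 3 → i=0, swap A[0],A[6] → 3 7 5 6 4 5 4 7 5 6 3 7 3
j=7: A[7]=7 > 3 → no swap
j=8: A[8]=5 > 3 → no swap
j=9: A[9]=6 > 3 → no swap
j=10: A[10]=3 ≤ 3 → i=1, swap A[1],A[10] → 3 3 5 6 4 5 4 7 5 6 7 7 3
j=11: A[11]=7 > 3 → no swap
final swap A[2],A[12] → 3 3 3 6 4 5 4 7 5 6 7 7 5; return 2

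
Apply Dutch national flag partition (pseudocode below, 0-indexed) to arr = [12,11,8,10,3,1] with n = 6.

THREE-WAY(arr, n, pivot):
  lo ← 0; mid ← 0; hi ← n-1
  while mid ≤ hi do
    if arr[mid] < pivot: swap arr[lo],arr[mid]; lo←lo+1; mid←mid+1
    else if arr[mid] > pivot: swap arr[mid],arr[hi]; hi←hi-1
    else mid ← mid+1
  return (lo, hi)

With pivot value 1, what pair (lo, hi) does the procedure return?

pivot = 1; lo=0, mid=0, hi=5
arr[mid]=12>1: swap arr[0],arr[5]; hi=4 → [1,11,8,10,3,12]
arr[mid]=1=1: mid=1
arr[mid]=11>1: swap arr[1],arr[4]; hi=3 → [1,3,8,10,11,12]
arr[mid]=3>1: swap arr[1],arr[3]; hi=2 → [1,10,8,3,11,12]
arr[mid]=10>1: swap arr[1],arr[2]; hi=1 → [1,8,10,3,11,12]
arr[mid]=8>1: swap arr[1],arr[1]; hi=0 → [1,8,10,3,11,12]
end: lo=0, hi=0; arr = [1,8,10,3,11,12]

(0, 0)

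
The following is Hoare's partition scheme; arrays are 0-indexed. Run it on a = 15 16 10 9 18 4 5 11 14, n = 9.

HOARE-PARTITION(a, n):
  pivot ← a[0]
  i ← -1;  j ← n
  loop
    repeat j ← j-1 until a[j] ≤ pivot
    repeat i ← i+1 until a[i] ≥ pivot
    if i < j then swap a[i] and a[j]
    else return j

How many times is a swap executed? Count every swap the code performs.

pivot=15
j stops at 8 (14), i stops at 0 (15); swap ⇒ 14 16 10 9 18 4 5 11 15
j stops at 7 (11), i stops at 1 (16); swap ⇒ 14 11 10 9 18 4 5 16 15
j stops at 6 (5), i stops at 4 (18); swap ⇒ 14 11 10 9 5 4 18 16 15
j stops at 5, i stops at 6; i≥j ⇒ return 5. a=14 11 10 9 5 4 18 16 15

3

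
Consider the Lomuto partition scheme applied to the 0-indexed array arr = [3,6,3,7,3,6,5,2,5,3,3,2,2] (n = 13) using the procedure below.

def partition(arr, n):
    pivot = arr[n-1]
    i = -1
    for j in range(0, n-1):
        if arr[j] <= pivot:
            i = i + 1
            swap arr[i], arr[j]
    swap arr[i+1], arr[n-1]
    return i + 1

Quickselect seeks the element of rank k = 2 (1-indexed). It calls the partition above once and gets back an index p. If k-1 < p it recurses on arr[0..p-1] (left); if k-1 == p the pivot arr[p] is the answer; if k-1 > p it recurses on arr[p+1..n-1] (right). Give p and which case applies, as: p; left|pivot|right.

pivot=2, i=-1
j=0: 3>2, skip
j=1: 6>2, skip
j=2: 3>2, skip
j=3: 7>2, skip
j=4: 3>2, skip
j=5: 6>2, skip
j=6: 5>2, skip
j=7: 2≤2, i=0, swap(0,7) ⇒ [2,6,3,7,3,6,5,3,5,3,3,2,2]
j=8: 5>2, skip
j=9: 3>2, skip
j=10: 3>2, skip
j=11: 2≤2, i=1, swap(1,11) ⇒ [2,2,3,7,3,6,5,3,5,3,3,6,2]
swap(2,12) ⇒ [2,2,2,7,3,6,5,3,5,3,3,6,3]; return 2
p = 2; k-1 = 1 < 2 ⇒ left

2; left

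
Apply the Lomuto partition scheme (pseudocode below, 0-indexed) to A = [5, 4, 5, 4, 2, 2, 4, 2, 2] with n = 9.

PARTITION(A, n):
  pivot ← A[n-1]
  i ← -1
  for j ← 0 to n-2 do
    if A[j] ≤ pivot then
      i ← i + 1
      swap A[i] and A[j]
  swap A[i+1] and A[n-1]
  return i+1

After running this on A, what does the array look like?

pivot = A[8] = 2; i = -1
j=0: A[0]=5 > 2 → no swap
j=1: A[1]=4 > 2 → no swap
j=2: A[2]=5 > 2 → no swap
j=3: A[3]=4 > 2 → no swap
j=4: A[4]=2 ≤ 2 → i=0, swap A[0],A[4] → [2, 4, 5, 4, 5, 2, 4, 2, 2]
j=5: A[5]=2 ≤ 2 → i=1, swap A[1],A[5] → [2, 2, 5, 4, 5, 4, 4, 2, 2]
j=6: A[6]=4 > 2 → no swap
j=7: A[7]=2 ≤ 2 → i=2, swap A[2],A[7] → [2, 2, 2, 4, 5, 4, 4, 5, 2]
final swap A[3],A[8] → [2, 2, 2, 2, 5, 4, 4, 5, 4]; return 3

[2, 2, 2, 2, 5, 4, 4, 5, 4]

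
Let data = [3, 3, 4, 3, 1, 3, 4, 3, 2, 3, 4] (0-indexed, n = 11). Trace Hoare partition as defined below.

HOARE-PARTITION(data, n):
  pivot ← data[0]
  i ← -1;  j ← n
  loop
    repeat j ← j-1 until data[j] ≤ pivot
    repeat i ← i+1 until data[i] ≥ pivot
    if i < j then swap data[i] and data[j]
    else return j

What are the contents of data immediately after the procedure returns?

pivot=3
j stops at 9 (3), i stops at 0 (3); swap ⇒ [3, 3, 4, 3, 1, 3, 4, 3, 2, 3, 4]
j stops at 8 (2), i stops at 1 (3); swap ⇒ [3, 2, 4, 3, 1, 3, 4, 3, 3, 3, 4]
j stops at 7 (3), i stops at 2 (4); swap ⇒ [3, 2, 3, 3, 1, 3, 4, 4, 3, 3, 4]
j stops at 5 (3), i stops at 3 (3); swap ⇒ [3, 2, 3, 3, 1, 3, 4, 4, 3, 3, 4]
j stops at 4, i stops at 5; i≥j ⇒ return 4. data=[3, 2, 3, 3, 1, 3, 4, 4, 3, 3, 4]

[3, 2, 3, 3, 1, 3, 4, 4, 3, 3, 4]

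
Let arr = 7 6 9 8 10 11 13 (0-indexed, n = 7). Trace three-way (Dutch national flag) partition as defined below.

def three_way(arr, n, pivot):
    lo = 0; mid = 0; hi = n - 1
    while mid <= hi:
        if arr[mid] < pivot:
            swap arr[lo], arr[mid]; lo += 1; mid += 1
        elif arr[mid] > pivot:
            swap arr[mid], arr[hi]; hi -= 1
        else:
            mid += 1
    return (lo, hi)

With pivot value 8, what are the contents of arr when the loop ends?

7 6 8 10 11 13 9

pivot = 8; lo=0, mid=0, hi=6
arr[mid]=7<8: swap arr[0],arr[0]; lo=1,mid=1 → 7 6 9 8 10 11 13
arr[mid]=6<8: swap arr[1],arr[1]; lo=2,mid=2 → 7 6 9 8 10 11 13
arr[mid]=9>8: swap arr[2],arr[6]; hi=5 → 7 6 13 8 10 11 9
arr[mid]=13>8: swap arr[2],arr[5]; hi=4 → 7 6 11 8 10 13 9
arr[mid]=11>8: swap arr[2],arr[4]; hi=3 → 7 6 10 8 11 13 9
arr[mid]=10>8: swap arr[2],arr[3]; hi=2 → 7 6 8 10 11 13 9
arr[mid]=8=8: mid=3
end: lo=2, hi=2; arr = 7 6 8 10 11 13 9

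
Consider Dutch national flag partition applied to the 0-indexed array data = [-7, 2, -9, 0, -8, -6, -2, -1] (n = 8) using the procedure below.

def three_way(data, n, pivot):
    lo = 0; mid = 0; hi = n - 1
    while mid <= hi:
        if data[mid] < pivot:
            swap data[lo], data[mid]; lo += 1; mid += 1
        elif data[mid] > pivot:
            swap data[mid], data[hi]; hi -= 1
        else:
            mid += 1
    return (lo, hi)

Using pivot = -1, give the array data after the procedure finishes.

pivot = -1; lo=0, mid=0, hi=7
data[mid]=-7<-1: swap data[0],data[0]; lo=1,mid=1 → [-7, 2, -9, 0, -8, -6, -2, -1]
data[mid]=2>-1: swap data[1],data[7]; hi=6 → [-7, -1, -9, 0, -8, -6, -2, 2]
data[mid]=-1=-1: mid=2
data[mid]=-9<-1: swap data[1],data[2]; lo=2,mid=3 → [-7, -9, -1, 0, -8, -6, -2, 2]
data[mid]=0>-1: swap data[3],data[6]; hi=5 → [-7, -9, -1, -2, -8, -6, 0, 2]
data[mid]=-2<-1: swap data[2],data[3]; lo=3,mid=4 → [-7, -9, -2, -1, -8, -6, 0, 2]
data[mid]=-8<-1: swap data[3],data[4]; lo=4,mid=5 → [-7, -9, -2, -8, -1, -6, 0, 2]
data[mid]=-6<-1: swap data[4],data[5]; lo=5,mid=6 → [-7, -9, -2, -8, -6, -1, 0, 2]
end: lo=5, hi=5; data = [-7, -9, -2, -8, -6, -1, 0, 2]

[-7, -9, -2, -8, -6, -1, 0, 2]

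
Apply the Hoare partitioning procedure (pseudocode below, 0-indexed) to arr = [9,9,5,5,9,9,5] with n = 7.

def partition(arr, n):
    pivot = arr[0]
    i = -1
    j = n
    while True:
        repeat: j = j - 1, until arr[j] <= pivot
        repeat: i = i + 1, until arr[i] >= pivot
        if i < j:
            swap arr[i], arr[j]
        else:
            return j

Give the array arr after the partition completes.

pivot=9
j stops at 6 (5), i stops at 0 (9); swap ⇒ [5,9,5,5,9,9,9]
j stops at 5 (9), i stops at 1 (9); swap ⇒ [5,9,5,5,9,9,9]
j stops at 4, i stops at 4; i≥j ⇒ return 4. arr=[5,9,5,5,9,9,9]

[5,9,5,5,9,9,9]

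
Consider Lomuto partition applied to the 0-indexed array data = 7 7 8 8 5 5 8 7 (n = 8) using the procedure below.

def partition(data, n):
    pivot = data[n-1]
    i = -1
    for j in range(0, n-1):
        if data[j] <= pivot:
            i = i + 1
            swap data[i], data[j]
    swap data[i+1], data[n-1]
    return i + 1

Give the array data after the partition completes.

pivot = data[7] = 7; i = -1
j=0: data[0]=7 ≤ 7 → i=0, swap data[0],data[0] (no change) → 7 7 8 8 5 5 8 7
j=1: data[1]=7 ≤ 7 → i=1, swap data[1],data[1] (no change) → 7 7 8 8 5 5 8 7
j=2: data[2]=8 > 7 → no swap
j=3: data[3]=8 > 7 → no swap
j=4: data[4]=5 ≤ 7 → i=2, swap data[2],data[4] → 7 7 5 8 8 5 8 7
j=5: data[5]=5 ≤ 7 → i=3, swap data[3],data[5] → 7 7 5 5 8 8 8 7
j=6: data[6]=8 > 7 → no swap
final swap data[4],data[7] → 7 7 5 5 7 8 8 8; return 4

7 7 5 5 7 8 8 8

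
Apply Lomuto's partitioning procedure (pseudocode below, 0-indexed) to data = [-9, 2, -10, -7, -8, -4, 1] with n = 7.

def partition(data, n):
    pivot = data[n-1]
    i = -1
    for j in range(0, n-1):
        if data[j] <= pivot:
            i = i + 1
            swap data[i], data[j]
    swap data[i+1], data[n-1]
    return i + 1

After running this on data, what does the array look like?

pivot=1, i=-1
j=0: -9≤1, i=0, swap(0,0) ⇒ [-9, 2, -10, -7, -8, -4, 1]
j=1: 2>1, skip
j=2: -10≤1, i=1, swap(1,2) ⇒ [-9, -10, 2, -7, -8, -4, 1]
j=3: -7≤1, i=2, swap(2,3) ⇒ [-9, -10, -7, 2, -8, -4, 1]
j=4: -8≤1, i=3, swap(3,4) ⇒ [-9, -10, -7, -8, 2, -4, 1]
j=5: -4≤1, i=4, swap(4,5) ⇒ [-9, -10, -7, -8, -4, 2, 1]
swap(5,6) ⇒ [-9, -10, -7, -8, -4, 1, 2]; return 5

[-9, -10, -7, -8, -4, 1, 2]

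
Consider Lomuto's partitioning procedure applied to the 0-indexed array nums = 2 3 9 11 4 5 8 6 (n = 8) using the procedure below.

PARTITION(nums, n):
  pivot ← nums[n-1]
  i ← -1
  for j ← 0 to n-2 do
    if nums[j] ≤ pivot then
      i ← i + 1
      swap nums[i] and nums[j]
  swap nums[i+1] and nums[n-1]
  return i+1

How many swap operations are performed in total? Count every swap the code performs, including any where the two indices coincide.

5

pivot=6, i=-1
j=0: 2≤6, i=0, swap(0,0) ⇒ 2 3 9 11 4 5 8 6
j=1: 3≤6, i=1, swap(1,1) ⇒ 2 3 9 11 4 5 8 6
j=2: 9>6, skip
j=3: 11>6, skip
j=4: 4≤6, i=2, swap(2,4) ⇒ 2 3 4 11 9 5 8 6
j=5: 5≤6, i=3, swap(3,5) ⇒ 2 3 4 5 9 11 8 6
j=6: 8>6, skip
swap(4,7) ⇒ 2 3 4 5 6 11 8 9; return 4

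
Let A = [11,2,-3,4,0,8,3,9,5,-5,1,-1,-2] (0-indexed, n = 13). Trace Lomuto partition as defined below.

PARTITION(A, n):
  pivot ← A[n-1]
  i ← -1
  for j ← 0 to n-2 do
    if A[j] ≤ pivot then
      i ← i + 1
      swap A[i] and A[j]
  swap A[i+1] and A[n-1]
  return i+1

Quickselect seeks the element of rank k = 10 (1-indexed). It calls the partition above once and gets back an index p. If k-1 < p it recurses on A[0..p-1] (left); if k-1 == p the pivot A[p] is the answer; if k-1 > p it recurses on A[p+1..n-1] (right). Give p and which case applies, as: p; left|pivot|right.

2; right

pivot = A[12] = -2; i = -1
j=0: A[0]=11 > -2 → no swap
j=1: A[1]=2 > -2 → no swap
j=2: A[2]=-3 ≤ -2 → i=0, swap A[0],A[2] → [-3,2,11,4,0,8,3,9,5,-5,1,-1,-2]
j=3: A[3]=4 > -2 → no swap
j=4: A[4]=0 > -2 → no swap
j=5: A[5]=8 > -2 → no swap
j=6: A[6]=3 > -2 → no swap
j=7: A[7]=9 > -2 → no swap
j=8: A[8]=5 > -2 → no swap
j=9: A[9]=-5 ≤ -2 → i=1, swap A[1],A[9] → [-3,-5,11,4,0,8,3,9,5,2,1,-1,-2]
j=10: A[10]=1 > -2 → no swap
j=11: A[11]=-1 > -2 → no swap
final swap A[2],A[12] → [-3,-5,-2,4,0,8,3,9,5,2,1,-1,11]; return 2
p = 2; k-1 = 9 > 2 ⇒ right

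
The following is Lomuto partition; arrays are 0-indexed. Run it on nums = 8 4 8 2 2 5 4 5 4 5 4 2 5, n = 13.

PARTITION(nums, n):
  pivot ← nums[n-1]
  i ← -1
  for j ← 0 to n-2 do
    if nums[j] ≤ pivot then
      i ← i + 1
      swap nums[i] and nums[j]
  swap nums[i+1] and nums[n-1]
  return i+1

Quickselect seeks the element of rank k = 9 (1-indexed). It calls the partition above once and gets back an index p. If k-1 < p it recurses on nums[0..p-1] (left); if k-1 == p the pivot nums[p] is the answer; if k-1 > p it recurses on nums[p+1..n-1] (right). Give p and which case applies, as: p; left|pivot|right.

10; left

pivot=5, i=-1
j=0: 8>5, skip
j=1: 4≤5, i=0, swap(0,1) ⇒ 4 8 8 2 2 5 4 5 4 5 4 2 5
j=2: 8>5, skip
j=3: 2≤5, i=1, swap(1,3) ⇒ 4 2 8 8 2 5 4 5 4 5 4 2 5
j=4: 2≤5, i=2, swap(2,4) ⇒ 4 2 2 8 8 5 4 5 4 5 4 2 5
j=5: 5≤5, i=3, swap(3,5) ⇒ 4 2 2 5 8 8 4 5 4 5 4 2 5
j=6: 4≤5, i=4, swap(4,6) ⇒ 4 2 2 5 4 8 8 5 4 5 4 2 5
j=7: 5≤5, i=5, swap(5,7) ⇒ 4 2 2 5 4 5 8 8 4 5 4 2 5
j=8: 4≤5, i=6, swap(6,8) ⇒ 4 2 2 5 4 5 4 8 8 5 4 2 5
j=9: 5≤5, i=7, swap(7,9) ⇒ 4 2 2 5 4 5 4 5 8 8 4 2 5
j=10: 4≤5, i=8, swap(8,10) ⇒ 4 2 2 5 4 5 4 5 4 8 8 2 5
j=11: 2≤5, i=9, swap(9,11) ⇒ 4 2 2 5 4 5 4 5 4 2 8 8 5
swap(10,12) ⇒ 4 2 2 5 4 5 4 5 4 2 5 8 8; return 10
p = 10; k-1 = 8 < 10 ⇒ left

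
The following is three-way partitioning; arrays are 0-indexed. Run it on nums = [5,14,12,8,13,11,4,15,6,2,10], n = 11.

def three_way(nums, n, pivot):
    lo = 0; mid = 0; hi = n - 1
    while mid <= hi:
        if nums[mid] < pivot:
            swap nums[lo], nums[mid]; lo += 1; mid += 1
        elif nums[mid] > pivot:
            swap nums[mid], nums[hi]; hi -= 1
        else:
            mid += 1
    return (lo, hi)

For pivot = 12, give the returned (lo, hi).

(7, 7)

lo=0 mid=0 hi=10
5<12: swap(0,0), lo=1 mid=1 ⇒ [5,14,12,8,13,11,4,15,6,2,10]
14>12: swap(1,10), hi=9 ⇒ [5,10,12,8,13,11,4,15,6,2,14]
10<12: swap(1,1), lo=2 mid=2 ⇒ [5,10,12,8,13,11,4,15,6,2,14]
12=12: mid=3
8<12: swap(2,3), lo=3 mid=4 ⇒ [5,10,8,12,13,11,4,15,6,2,14]
13>12: swap(4,9), hi=8 ⇒ [5,10,8,12,2,11,4,15,6,13,14]
2<12: swap(3,4), lo=4 mid=5 ⇒ [5,10,8,2,12,11,4,15,6,13,14]
11<12: swap(4,5), lo=5 mid=6 ⇒ [5,10,8,2,11,12,4,15,6,13,14]
4<12: swap(5,6), lo=6 mid=7 ⇒ [5,10,8,2,11,4,12,15,6,13,14]
15>12: swap(7,8), hi=7 ⇒ [5,10,8,2,11,4,12,6,15,13,14]
6<12: swap(6,7), lo=7 mid=8 ⇒ [5,10,8,2,11,4,6,12,15,13,14]
done. lo=7 hi=7; nums=[5,10,8,2,11,4,6,12,15,13,14]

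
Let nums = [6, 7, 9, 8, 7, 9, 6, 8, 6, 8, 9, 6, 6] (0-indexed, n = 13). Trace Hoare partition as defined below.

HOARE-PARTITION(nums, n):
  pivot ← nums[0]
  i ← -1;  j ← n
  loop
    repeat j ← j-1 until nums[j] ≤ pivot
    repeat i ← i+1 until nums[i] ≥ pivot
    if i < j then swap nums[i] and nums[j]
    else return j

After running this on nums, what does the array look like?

pivot=6
j stops at 12 (6), i stops at 0 (6); swap ⇒ [6, 7, 9, 8, 7, 9, 6, 8, 6, 8, 9, 6, 6]
j stops at 11 (6), i stops at 1 (7); swap ⇒ [6, 6, 9, 8, 7, 9, 6, 8, 6, 8, 9, 7, 6]
j stops at 8 (6), i stops at 2 (9); swap ⇒ [6, 6, 6, 8, 7, 9, 6, 8, 9, 8, 9, 7, 6]
j stops at 6 (6), i stops at 3 (8); swap ⇒ [6, 6, 6, 6, 7, 9, 8, 8, 9, 8, 9, 7, 6]
j stops at 3, i stops at 4; i≥j ⇒ return 3. nums=[6, 6, 6, 6, 7, 9, 8, 8, 9, 8, 9, 7, 6]

[6, 6, 6, 6, 7, 9, 8, 8, 9, 8, 9, 7, 6]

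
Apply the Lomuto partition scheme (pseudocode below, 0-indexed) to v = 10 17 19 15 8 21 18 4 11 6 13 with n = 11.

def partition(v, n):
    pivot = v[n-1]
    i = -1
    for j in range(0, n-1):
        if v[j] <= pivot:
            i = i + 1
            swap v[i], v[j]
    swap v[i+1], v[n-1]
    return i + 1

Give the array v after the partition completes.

10 8 4 11 6 13 18 19 15 17 21

pivot=13, i=-1
j=0: 10≤13, i=0, swap(0,0) ⇒ 10 17 19 15 8 21 18 4 11 6 13
j=1: 17>13, skip
j=2: 19>13, skip
j=3: 15>13, skip
j=4: 8≤13, i=1, swap(1,4) ⇒ 10 8 19 15 17 21 18 4 11 6 13
j=5: 21>13, skip
j=6: 18>13, skip
j=7: 4≤13, i=2, swap(2,7) ⇒ 10 8 4 15 17 21 18 19 11 6 13
j=8: 11≤13, i=3, swap(3,8) ⇒ 10 8 4 11 17 21 18 19 15 6 13
j=9: 6≤13, i=4, swap(4,9) ⇒ 10 8 4 11 6 21 18 19 15 17 13
swap(5,10) ⇒ 10 8 4 11 6 13 18 19 15 17 21; return 5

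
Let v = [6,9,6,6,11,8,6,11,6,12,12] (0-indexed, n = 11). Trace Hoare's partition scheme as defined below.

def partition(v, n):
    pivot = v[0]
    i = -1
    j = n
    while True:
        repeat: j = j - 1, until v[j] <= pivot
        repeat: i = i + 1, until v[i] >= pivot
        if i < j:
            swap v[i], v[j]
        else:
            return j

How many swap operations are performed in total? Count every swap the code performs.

pivot=6
j stops at 8 (6), i stops at 0 (6); swap ⇒ [6,9,6,6,11,8,6,11,6,12,12]
j stops at 6 (6), i stops at 1 (9); swap ⇒ [6,6,6,6,11,8,9,11,6,12,12]
j stops at 3 (6), i stops at 2 (6); swap ⇒ [6,6,6,6,11,8,9,11,6,12,12]
j stops at 2, i stops at 3; i≥j ⇒ return 2. v=[6,6,6,6,11,8,9,11,6,12,12]

3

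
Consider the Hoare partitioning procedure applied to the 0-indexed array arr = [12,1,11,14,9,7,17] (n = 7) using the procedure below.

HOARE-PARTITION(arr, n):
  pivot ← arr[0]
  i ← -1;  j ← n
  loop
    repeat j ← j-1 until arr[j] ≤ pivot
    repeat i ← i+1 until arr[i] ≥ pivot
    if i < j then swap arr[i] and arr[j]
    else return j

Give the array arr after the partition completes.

pivot=12
j stops at 5 (7), i stops at 0 (12); swap ⇒ [7,1,11,14,9,12,17]
j stops at 4 (9), i stops at 3 (14); swap ⇒ [7,1,11,9,14,12,17]
j stops at 3, i stops at 4; i≥j ⇒ return 3. arr=[7,1,11,9,14,12,17]

[7,1,11,9,14,12,17]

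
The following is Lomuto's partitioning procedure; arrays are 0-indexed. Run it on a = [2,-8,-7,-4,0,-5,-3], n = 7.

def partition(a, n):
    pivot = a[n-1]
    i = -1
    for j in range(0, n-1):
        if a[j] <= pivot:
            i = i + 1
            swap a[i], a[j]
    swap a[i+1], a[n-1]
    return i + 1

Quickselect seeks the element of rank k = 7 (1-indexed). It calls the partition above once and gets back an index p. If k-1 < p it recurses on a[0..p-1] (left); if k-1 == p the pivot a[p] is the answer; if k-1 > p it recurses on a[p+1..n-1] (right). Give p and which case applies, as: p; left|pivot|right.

4; right

pivot=-3, i=-1
j=0: 2>-3, skip
j=1: -8≤-3, i=0, swap(0,1) ⇒ [-8,2,-7,-4,0,-5,-3]
j=2: -7≤-3, i=1, swap(1,2) ⇒ [-8,-7,2,-4,0,-5,-3]
j=3: -4≤-3, i=2, swap(2,3) ⇒ [-8,-7,-4,2,0,-5,-3]
j=4: 0>-3, skip
j=5: -5≤-3, i=3, swap(3,5) ⇒ [-8,-7,-4,-5,0,2,-3]
swap(4,6) ⇒ [-8,-7,-4,-5,-3,2,0]; return 4
p = 4; k-1 = 6 > 4 ⇒ right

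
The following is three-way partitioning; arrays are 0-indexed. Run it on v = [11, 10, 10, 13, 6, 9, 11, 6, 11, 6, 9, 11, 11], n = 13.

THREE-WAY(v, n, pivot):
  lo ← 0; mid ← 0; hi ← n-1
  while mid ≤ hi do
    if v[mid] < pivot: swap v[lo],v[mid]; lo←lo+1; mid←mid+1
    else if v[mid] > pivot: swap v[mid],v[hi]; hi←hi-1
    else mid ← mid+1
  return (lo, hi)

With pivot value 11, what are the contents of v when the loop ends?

lo=0 mid=0 hi=12
11=11: mid=1
10<11: swap(0,1), lo=1 mid=2 ⇒ [10, 11, 10, 13, 6, 9, 11, 6, 11, 6, 9, 11, 11]
10<11: swap(1,2), lo=2 mid=3 ⇒ [10, 10, 11, 13, 6, 9, 11, 6, 11, 6, 9, 11, 11]
13>11: swap(3,12), hi=11 ⇒ [10, 10, 11, 11, 6, 9, 11, 6, 11, 6, 9, 11, 13]
11=11: mid=4
6<11: swap(2,4), lo=3 mid=5 ⇒ [10, 10, 6, 11, 11, 9, 11, 6, 11, 6, 9, 11, 13]
9<11: swap(3,5), lo=4 mid=6 ⇒ [10, 10, 6, 9, 11, 11, 11, 6, 11, 6, 9, 11, 13]
11=11: mid=7
6<11: swap(4,7), lo=5 mid=8 ⇒ [10, 10, 6, 9, 6, 11, 11, 11, 11, 6, 9, 11, 13]
11=11: mid=9
6<11: swap(5,9), lo=6 mid=10 ⇒ [10, 10, 6, 9, 6, 6, 11, 11, 11, 11, 9, 11, 13]
9<11: swap(6,10), lo=7 mid=11 ⇒ [10, 10, 6, 9, 6, 6, 9, 11, 11, 11, 11, 11, 13]
11=11: mid=12
done. lo=7 hi=11; v=[10, 10, 6, 9, 6, 6, 9, 11, 11, 11, 11, 11, 13]

[10, 10, 6, 9, 6, 6, 9, 11, 11, 11, 11, 11, 13]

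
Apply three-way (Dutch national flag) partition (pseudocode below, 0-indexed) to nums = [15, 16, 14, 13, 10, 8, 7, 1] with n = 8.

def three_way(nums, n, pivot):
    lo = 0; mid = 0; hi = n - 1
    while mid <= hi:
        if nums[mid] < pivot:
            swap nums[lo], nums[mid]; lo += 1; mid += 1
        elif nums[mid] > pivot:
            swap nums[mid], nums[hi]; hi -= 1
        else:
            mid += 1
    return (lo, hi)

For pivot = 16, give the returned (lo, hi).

(7, 7)

pivot = 16; lo=0, mid=0, hi=7
nums[mid]=15<16: swap nums[0],nums[0]; lo=1,mid=1 → [15, 16, 14, 13, 10, 8, 7, 1]
nums[mid]=16=16: mid=2
nums[mid]=14<16: swap nums[1],nums[2]; lo=2,mid=3 → [15, 14, 16, 13, 10, 8, 7, 1]
nums[mid]=13<16: swap nums[2],nums[3]; lo=3,mid=4 → [15, 14, 13, 16, 10, 8, 7, 1]
nums[mid]=10<16: swap nums[3],nums[4]; lo=4,mid=5 → [15, 14, 13, 10, 16, 8, 7, 1]
nums[mid]=8<16: swap nums[4],nums[5]; lo=5,mid=6 → [15, 14, 13, 10, 8, 16, 7, 1]
nums[mid]=7<16: swap nums[5],nums[6]; lo=6,mid=7 → [15, 14, 13, 10, 8, 7, 16, 1]
nums[mid]=1<16: swap nums[6],nums[7]; lo=7,mid=8 → [15, 14, 13, 10, 8, 7, 1, 16]
end: lo=7, hi=7; nums = [15, 14, 13, 10, 8, 7, 1, 16]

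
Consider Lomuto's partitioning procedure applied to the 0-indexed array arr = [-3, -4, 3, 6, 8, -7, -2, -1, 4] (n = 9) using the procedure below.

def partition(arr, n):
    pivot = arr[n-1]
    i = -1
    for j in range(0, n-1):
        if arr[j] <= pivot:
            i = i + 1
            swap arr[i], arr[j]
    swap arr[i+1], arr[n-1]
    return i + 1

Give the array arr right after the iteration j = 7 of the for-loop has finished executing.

[-3, -4, 3, -7, -2, -1, 8, 6, 4]

pivot = arr[8] = 4; i = -1
j=0: arr[0]=-3 ≤ 4 → i=0, swap arr[0],arr[0] (no change) → [-3, -4, 3, 6, 8, -7, -2, -1, 4]
j=1: arr[1]=-4 ≤ 4 → i=1, swap arr[1],arr[1] (no change) → [-3, -4, 3, 6, 8, -7, -2, -1, 4]
j=2: arr[2]=3 ≤ 4 → i=2, swap arr[2],arr[2] (no change) → [-3, -4, 3, 6, 8, -7, -2, -1, 4]
j=3: arr[3]=6 > 4 → no swap
j=4: arr[4]=8 > 4 → no swap
j=5: arr[5]=-7 ≤ 4 → i=3, swap arr[3],arr[5] → [-3, -4, 3, -7, 8, 6, -2, -1, 4]
j=6: arr[6]=-2 ≤ 4 → i=4, swap arr[4],arr[6] → [-3, -4, 3, -7, -2, 6, 8, -1, 4]
j=7: arr[7]=-1 ≤ 4 → i=5, swap arr[5],arr[7] → [-3, -4, 3, -7, -2, -1, 8, 6, 4]
(after j=7) arr = [-3, -4, 3, -7, -2, -1, 8, 6, 4]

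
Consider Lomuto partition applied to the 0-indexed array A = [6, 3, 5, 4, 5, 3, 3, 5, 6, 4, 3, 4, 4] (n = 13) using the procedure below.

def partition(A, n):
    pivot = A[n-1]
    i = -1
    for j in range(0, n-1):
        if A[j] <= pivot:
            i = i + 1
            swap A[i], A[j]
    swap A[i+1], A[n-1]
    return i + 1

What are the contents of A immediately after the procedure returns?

pivot = A[12] = 4; i = -1
j=0: A[0]=6 > 4 → no swap
j=1: A[1]=3 ≤ 4 → i=0, swap A[0],A[1] → [3, 6, 5, 4, 5, 3, 3, 5, 6, 4, 3, 4, 4]
j=2: A[2]=5 > 4 → no swap
j=3: A[3]=4 ≤ 4 → i=1, swap A[1],A[3] → [3, 4, 5, 6, 5, 3, 3, 5, 6, 4, 3, 4, 4]
j=4: A[4]=5 > 4 → no swap
j=5: A[5]=3 ≤ 4 → i=2, swap A[2],A[5] → [3, 4, 3, 6, 5, 5, 3, 5, 6, 4, 3, 4, 4]
j=6: A[6]=3 ≤ 4 → i=3, swap A[3],A[6] → [3, 4, 3, 3, 5, 5, 6, 5, 6, 4, 3, 4, 4]
j=7: A[7]=5 > 4 → no swap
j=8: A[8]=6 > 4 → no swap
j=9: A[9]=4 ≤ 4 → i=4, swap A[4],A[9] → [3, 4, 3, 3, 4, 5, 6, 5, 6, 5, 3, 4, 4]
j=10: A[10]=3 ≤ 4 → i=5, swap A[5],A[10] → [3, 4, 3, 3, 4, 3, 6, 5, 6, 5, 5, 4, 4]
j=11: A[11]=4 ≤ 4 → i=6, swap A[6],A[11] → [3, 4, 3, 3, 4, 3, 4, 5, 6, 5, 5, 6, 4]
final swap A[7],A[12] → [3, 4, 3, 3, 4, 3, 4, 4, 6, 5, 5, 6, 5]; return 7

[3, 4, 3, 3, 4, 3, 4, 4, 6, 5, 5, 6, 5]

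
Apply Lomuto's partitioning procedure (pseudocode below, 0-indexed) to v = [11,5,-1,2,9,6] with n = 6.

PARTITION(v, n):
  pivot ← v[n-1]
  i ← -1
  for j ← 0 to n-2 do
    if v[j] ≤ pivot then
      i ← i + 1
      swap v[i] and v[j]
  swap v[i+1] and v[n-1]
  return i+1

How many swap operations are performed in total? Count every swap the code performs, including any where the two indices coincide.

4

pivot = v[5] = 6; i = -1
j=0: v[0]=11 > 6 → no swap
j=1: v[1]=5 ≤ 6 → i=0, swap v[0],v[1] → [5,11,-1,2,9,6]
j=2: v[2]=-1 ≤ 6 → i=1, swap v[1],v[2] → [5,-1,11,2,9,6]
j=3: v[3]=2 ≤ 6 → i=2, swap v[2],v[3] → [5,-1,2,11,9,6]
j=4: v[4]=9 > 6 → no swap
final swap v[3],v[5] → [5,-1,2,6,9,11]; return 3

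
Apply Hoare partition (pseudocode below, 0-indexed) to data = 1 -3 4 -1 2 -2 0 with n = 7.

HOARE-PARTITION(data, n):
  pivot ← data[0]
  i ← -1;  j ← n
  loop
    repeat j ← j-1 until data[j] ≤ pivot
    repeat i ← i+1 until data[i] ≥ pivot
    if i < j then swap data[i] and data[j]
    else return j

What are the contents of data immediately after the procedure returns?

pivot=1
j stops at 6 (0), i stops at 0 (1); swap ⇒ 0 -3 4 -1 2 -2 1
j stops at 5 (-2), i stops at 2 (4); swap ⇒ 0 -3 -2 -1 2 4 1
j stops at 3, i stops at 4; i≥j ⇒ return 3. data=0 -3 -2 -1 2 4 1

0 -3 -2 -1 2 4 1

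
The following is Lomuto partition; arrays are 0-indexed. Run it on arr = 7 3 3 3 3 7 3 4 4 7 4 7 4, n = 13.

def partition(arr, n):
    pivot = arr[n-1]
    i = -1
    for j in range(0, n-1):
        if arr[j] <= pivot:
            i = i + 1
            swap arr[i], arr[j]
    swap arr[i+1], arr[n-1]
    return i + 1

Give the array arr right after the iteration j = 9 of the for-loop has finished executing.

3 3 3 3 3 4 4 7 7 7 4 7 4

pivot=4, i=-1
j=0: 7>4, skip
j=1: 3≤4, i=0, swap(0,1) ⇒ 3 7 3 3 3 7 3 4 4 7 4 7 4
j=2: 3≤4, i=1, swap(1,2) ⇒ 3 3 7 3 3 7 3 4 4 7 4 7 4
j=3: 3≤4, i=2, swap(2,3) ⇒ 3 3 3 7 3 7 3 4 4 7 4 7 4
j=4: 3≤4, i=3, swap(3,4) ⇒ 3 3 3 3 7 7 3 4 4 7 4 7 4
j=5: 7>4, skip
j=6: 3≤4, i=4, swap(4,6) ⇒ 3 3 3 3 3 7 7 4 4 7 4 7 4
j=7: 4≤4, i=5, swap(5,7) ⇒ 3 3 3 3 3 4 7 7 4 7 4 7 4
j=8: 4≤4, i=6, swap(6,8) ⇒ 3 3 3 3 3 4 4 7 7 7 4 7 4
j=9: 7>4, skip
(after j=9) arr = 3 3 3 3 3 4 4 7 7 7 4 7 4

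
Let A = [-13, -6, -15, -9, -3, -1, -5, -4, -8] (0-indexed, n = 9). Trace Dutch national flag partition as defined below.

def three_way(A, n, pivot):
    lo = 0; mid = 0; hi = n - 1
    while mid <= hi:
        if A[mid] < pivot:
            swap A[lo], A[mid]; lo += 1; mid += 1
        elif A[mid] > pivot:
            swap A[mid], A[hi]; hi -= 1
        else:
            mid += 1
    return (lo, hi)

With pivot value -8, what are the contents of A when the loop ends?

[-13, -15, -9, -8, -1, -5, -4, -3, -6]

lo=0 mid=0 hi=8
-13<-8: swap(0,0), lo=1 mid=1 ⇒ [-13, -6, -15, -9, -3, -1, -5, -4, -8]
-6>-8: swap(1,8), hi=7 ⇒ [-13, -8, -15, -9, -3, -1, -5, -4, -6]
-8=-8: mid=2
-15<-8: swap(1,2), lo=2 mid=3 ⇒ [-13, -15, -8, -9, -3, -1, -5, -4, -6]
-9<-8: swap(2,3), lo=3 mid=4 ⇒ [-13, -15, -9, -8, -3, -1, -5, -4, -6]
-3>-8: swap(4,7), hi=6 ⇒ [-13, -15, -9, -8, -4, -1, -5, -3, -6]
-4>-8: swap(4,6), hi=5 ⇒ [-13, -15, -9, -8, -5, -1, -4, -3, -6]
-5>-8: swap(4,5), hi=4 ⇒ [-13, -15, -9, -8, -1, -5, -4, -3, -6]
-1>-8: swap(4,4), hi=3 ⇒ [-13, -15, -9, -8, -1, -5, -4, -3, -6]
done. lo=3 hi=3; A=[-13, -15, -9, -8, -1, -5, -4, -3, -6]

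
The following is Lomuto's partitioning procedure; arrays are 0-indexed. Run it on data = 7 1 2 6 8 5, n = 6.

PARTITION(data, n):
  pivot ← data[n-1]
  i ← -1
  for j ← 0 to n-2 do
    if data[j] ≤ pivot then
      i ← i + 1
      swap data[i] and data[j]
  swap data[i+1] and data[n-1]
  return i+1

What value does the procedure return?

pivot=5, i=-1
j=0: 7>5, skip
j=1: 1≤5, i=0, swap(0,1) ⇒ 1 7 2 6 8 5
j=2: 2≤5, i=1, swap(1,2) ⇒ 1 2 7 6 8 5
j=3: 6>5, skip
j=4: 8>5, skip
swap(2,5) ⇒ 1 2 5 6 8 7; return 2

2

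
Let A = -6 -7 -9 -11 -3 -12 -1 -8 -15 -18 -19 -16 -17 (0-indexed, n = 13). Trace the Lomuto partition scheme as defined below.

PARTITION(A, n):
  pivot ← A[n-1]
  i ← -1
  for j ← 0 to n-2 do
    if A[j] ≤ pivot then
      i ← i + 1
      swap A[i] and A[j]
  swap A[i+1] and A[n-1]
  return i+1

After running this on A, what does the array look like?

-18 -19 -17 -11 -3 -12 -1 -8 -15 -6 -7 -16 -9

pivot=-17, i=-1
j=0: -6>-17, skip
j=1: -7>-17, skip
j=2: -9>-17, skip
j=3: -11>-17, skip
j=4: -3>-17, skip
j=5: -12>-17, skip
j=6: -1>-17, skip
j=7: -8>-17, skip
j=8: -15>-17, skip
j=9: -18≤-17, i=0, swap(0,9) ⇒ -18 -7 -9 -11 -3 -12 -1 -8 -15 -6 -19 -16 -17
j=10: -19≤-17, i=1, swap(1,10) ⇒ -18 -19 -9 -11 -3 -12 -1 -8 -15 -6 -7 -16 -17
j=11: -16>-17, skip
swap(2,12) ⇒ -18 -19 -17 -11 -3 -12 -1 -8 -15 -6 -7 -16 -9; return 2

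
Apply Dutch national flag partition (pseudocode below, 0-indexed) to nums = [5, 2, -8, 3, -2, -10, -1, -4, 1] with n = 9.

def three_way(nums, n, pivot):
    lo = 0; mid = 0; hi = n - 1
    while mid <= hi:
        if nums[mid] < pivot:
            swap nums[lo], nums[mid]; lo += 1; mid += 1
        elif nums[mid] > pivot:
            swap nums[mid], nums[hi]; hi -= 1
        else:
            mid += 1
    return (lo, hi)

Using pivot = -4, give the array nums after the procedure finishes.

lo=0 mid=0 hi=8
5>-4: swap(0,8), hi=7 ⇒ [1, 2, -8, 3, -2, -10, -1, -4, 5]
1>-4: swap(0,7), hi=6 ⇒ [-4, 2, -8, 3, -2, -10, -1, 1, 5]
-4=-4: mid=1
2>-4: swap(1,6), hi=5 ⇒ [-4, -1, -8, 3, -2, -10, 2, 1, 5]
-1>-4: swap(1,5), hi=4 ⇒ [-4, -10, -8, 3, -2, -1, 2, 1, 5]
-10<-4: swap(0,1), lo=1 mid=2 ⇒ [-10, -4, -8, 3, -2, -1, 2, 1, 5]
-8<-4: swap(1,2), lo=2 mid=3 ⇒ [-10, -8, -4, 3, -2, -1, 2, 1, 5]
3>-4: swap(3,4), hi=3 ⇒ [-10, -8, -4, -2, 3, -1, 2, 1, 5]
-2>-4: swap(3,3), hi=2 ⇒ [-10, -8, -4, -2, 3, -1, 2, 1, 5]
done. lo=2 hi=2; nums=[-10, -8, -4, -2, 3, -1, 2, 1, 5]

[-10, -8, -4, -2, 3, -1, 2, 1, 5]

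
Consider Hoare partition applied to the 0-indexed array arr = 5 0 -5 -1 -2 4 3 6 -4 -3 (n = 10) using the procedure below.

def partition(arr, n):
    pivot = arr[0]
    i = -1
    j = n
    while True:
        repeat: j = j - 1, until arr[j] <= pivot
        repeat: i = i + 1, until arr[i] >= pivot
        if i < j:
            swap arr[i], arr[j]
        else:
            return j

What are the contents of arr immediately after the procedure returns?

pivot = arr[0] = 5; i = -1, j = 10
j→9 (arr[9]=-3≤5), i→0 (arr[0]=5≥5); i<j, swap → -3 0 -5 -1 -2 4 3 6 -4 5
j→8 (arr[8]=-4≤5), i→7 (arr[7]=6≥5); i<j, swap → -3 0 -5 -1 -2 4 3 -4 6 5
j→7, i→8; i≥j, return j=7. arr = -3 0 -5 -1 -2 4 3 -4 6 5

-3 0 -5 -1 -2 4 3 -4 6 5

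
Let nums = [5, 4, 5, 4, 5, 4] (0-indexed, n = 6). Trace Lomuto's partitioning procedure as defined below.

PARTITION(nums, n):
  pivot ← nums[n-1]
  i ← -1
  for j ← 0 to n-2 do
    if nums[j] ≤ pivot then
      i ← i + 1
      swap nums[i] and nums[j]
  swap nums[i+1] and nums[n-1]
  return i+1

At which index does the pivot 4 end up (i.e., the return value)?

pivot=4, i=-1
j=0: 5>4, skip
j=1: 4≤4, i=0, swap(0,1) ⇒ [4, 5, 5, 4, 5, 4]
j=2: 5>4, skip
j=3: 4≤4, i=1, swap(1,3) ⇒ [4, 4, 5, 5, 5, 4]
j=4: 5>4, skip
swap(2,5) ⇒ [4, 4, 4, 5, 5, 5]; return 2

2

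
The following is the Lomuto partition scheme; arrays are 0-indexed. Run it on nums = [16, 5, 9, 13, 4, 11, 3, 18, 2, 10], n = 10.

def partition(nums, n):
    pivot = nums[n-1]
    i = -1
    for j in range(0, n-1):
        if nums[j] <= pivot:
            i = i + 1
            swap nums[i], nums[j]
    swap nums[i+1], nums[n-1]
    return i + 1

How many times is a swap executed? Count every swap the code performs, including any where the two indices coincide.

pivot=10, i=-1
j=0: 16>10, skip
j=1: 5≤10, i=0, swap(0,1) ⇒ [5, 16, 9, 13, 4, 11, 3, 18, 2, 10]
j=2: 9≤10, i=1, swap(1,2) ⇒ [5, 9, 16, 13, 4, 11, 3, 18, 2, 10]
j=3: 13>10, skip
j=4: 4≤10, i=2, swap(2,4) ⇒ [5, 9, 4, 13, 16, 11, 3, 18, 2, 10]
j=5: 11>10, skip
j=6: 3≤10, i=3, swap(3,6) ⇒ [5, 9, 4, 3, 16, 11, 13, 18, 2, 10]
j=7: 18>10, skip
j=8: 2≤10, i=4, swap(4,8) ⇒ [5, 9, 4, 3, 2, 11, 13, 18, 16, 10]
swap(5,9) ⇒ [5, 9, 4, 3, 2, 10, 13, 18, 16, 11]; return 5

6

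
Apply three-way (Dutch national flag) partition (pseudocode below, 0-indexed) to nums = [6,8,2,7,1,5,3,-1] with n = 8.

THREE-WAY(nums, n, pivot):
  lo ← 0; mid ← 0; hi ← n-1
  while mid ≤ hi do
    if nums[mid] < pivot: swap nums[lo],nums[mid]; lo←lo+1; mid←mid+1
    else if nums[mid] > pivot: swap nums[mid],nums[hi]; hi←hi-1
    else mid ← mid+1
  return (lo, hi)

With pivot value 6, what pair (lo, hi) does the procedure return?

lo=0 mid=0 hi=7
6=6: mid=1
8>6: swap(1,7), hi=6 ⇒ [6,-1,2,7,1,5,3,8]
-1<6: swap(0,1), lo=1 mid=2 ⇒ [-1,6,2,7,1,5,3,8]
2<6: swap(1,2), lo=2 mid=3 ⇒ [-1,2,6,7,1,5,3,8]
7>6: swap(3,6), hi=5 ⇒ [-1,2,6,3,1,5,7,8]
3<6: swap(2,3), lo=3 mid=4 ⇒ [-1,2,3,6,1,5,7,8]
1<6: swap(3,4), lo=4 mid=5 ⇒ [-1,2,3,1,6,5,7,8]
5<6: swap(4,5), lo=5 mid=6 ⇒ [-1,2,3,1,5,6,7,8]
done. lo=5 hi=5; nums=[-1,2,3,1,5,6,7,8]

(5, 5)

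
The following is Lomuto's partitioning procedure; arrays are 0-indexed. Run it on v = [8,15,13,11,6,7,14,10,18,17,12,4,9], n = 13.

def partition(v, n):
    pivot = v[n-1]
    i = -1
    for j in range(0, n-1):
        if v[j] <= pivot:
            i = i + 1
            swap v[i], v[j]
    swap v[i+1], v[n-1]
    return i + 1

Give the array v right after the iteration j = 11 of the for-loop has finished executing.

[8,6,7,4,15,13,14,10,18,17,12,11,9]

pivot=9, i=-1
j=0: 8≤9, i=0, swap(0,0) ⇒ [8,15,13,11,6,7,14,10,18,17,12,4,9]
j=1: 15>9, skip
j=2: 13>9, skip
j=3: 11>9, skip
j=4: 6≤9, i=1, swap(1,4) ⇒ [8,6,13,11,15,7,14,10,18,17,12,4,9]
j=5: 7≤9, i=2, swap(2,5) ⇒ [8,6,7,11,15,13,14,10,18,17,12,4,9]
j=6: 14>9, skip
j=7: 10>9, skip
j=8: 18>9, skip
j=9: 17>9, skip
j=10: 12>9, skip
j=11: 4≤9, i=3, swap(3,11) ⇒ [8,6,7,4,15,13,14,10,18,17,12,11,9]
(after j=11) v = [8,6,7,4,15,13,14,10,18,17,12,11,9]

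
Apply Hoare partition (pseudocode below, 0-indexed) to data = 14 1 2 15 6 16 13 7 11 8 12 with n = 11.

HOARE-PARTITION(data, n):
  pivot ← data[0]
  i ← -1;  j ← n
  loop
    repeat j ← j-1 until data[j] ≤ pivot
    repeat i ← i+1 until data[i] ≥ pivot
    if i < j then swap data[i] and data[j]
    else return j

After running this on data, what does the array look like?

pivot = data[0] = 14; i = -1, j = 11
j→10 (data[10]=12≤14), i→0 (data[0]=14≥14); i<j, swap → 12 1 2 15 6 16 13 7 11 8 14
j→9 (data[9]=8≤14), i→3 (data[3]=15≥14); i<j, swap → 12 1 2 8 6 16 13 7 11 15 14
j→8 (data[8]=11≤14), i→5 (data[5]=16≥14); i<j, swap → 12 1 2 8 6 11 13 7 16 15 14
j→7, i→8; i≥j, return j=7. data = 12 1 2 8 6 11 13 7 16 15 14

12 1 2 8 6 11 13 7 16 15 14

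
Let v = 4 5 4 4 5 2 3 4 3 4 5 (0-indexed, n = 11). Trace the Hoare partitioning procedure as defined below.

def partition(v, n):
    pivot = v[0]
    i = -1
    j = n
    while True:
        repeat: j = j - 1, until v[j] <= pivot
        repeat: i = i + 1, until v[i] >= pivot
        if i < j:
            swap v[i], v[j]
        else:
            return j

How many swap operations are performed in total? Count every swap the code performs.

pivot = v[0] = 4; i = -1, j = 11
j→9 (v[9]=4≤4), i→0 (v[0]=4≥4); i<j, swap → 4 5 4 4 5 2 3 4 3 4 5
j→8 (v[8]=3≤4), i→1 (v[1]=5≥4); i<j, swap → 4 3 4 4 5 2 3 4 5 4 5
j→7 (v[7]=4≤4), i→2 (v[2]=4≥4); i<j, swap → 4 3 4 4 5 2 3 4 5 4 5
j→6 (v[6]=3≤4), i→3 (v[3]=4≥4); i<j, swap → 4 3 4 3 5 2 4 4 5 4 5
j→5 (v[5]=2≤4), i→4 (v[4]=5≥4); i<j, swap → 4 3 4 3 2 5 4 4 5 4 5
j→4, i→5; i≥j, return j=4. v = 4 3 4 3 2 5 4 4 5 4 5

5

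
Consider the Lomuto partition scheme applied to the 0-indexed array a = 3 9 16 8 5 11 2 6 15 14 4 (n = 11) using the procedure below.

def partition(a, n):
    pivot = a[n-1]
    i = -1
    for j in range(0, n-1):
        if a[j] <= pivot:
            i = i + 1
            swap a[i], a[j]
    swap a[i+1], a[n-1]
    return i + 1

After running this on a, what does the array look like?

3 2 4 8 5 11 9 6 15 14 16

pivot=4, i=-1
j=0: 3≤4, i=0, swap(0,0) ⇒ 3 9 16 8 5 11 2 6 15 14 4
j=1: 9>4, skip
j=2: 16>4, skip
j=3: 8>4, skip
j=4: 5>4, skip
j=5: 11>4, skip
j=6: 2≤4, i=1, swap(1,6) ⇒ 3 2 16 8 5 11 9 6 15 14 4
j=7: 6>4, skip
j=8: 15>4, skip
j=9: 14>4, skip
swap(2,10) ⇒ 3 2 4 8 5 11 9 6 15 14 16; return 2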